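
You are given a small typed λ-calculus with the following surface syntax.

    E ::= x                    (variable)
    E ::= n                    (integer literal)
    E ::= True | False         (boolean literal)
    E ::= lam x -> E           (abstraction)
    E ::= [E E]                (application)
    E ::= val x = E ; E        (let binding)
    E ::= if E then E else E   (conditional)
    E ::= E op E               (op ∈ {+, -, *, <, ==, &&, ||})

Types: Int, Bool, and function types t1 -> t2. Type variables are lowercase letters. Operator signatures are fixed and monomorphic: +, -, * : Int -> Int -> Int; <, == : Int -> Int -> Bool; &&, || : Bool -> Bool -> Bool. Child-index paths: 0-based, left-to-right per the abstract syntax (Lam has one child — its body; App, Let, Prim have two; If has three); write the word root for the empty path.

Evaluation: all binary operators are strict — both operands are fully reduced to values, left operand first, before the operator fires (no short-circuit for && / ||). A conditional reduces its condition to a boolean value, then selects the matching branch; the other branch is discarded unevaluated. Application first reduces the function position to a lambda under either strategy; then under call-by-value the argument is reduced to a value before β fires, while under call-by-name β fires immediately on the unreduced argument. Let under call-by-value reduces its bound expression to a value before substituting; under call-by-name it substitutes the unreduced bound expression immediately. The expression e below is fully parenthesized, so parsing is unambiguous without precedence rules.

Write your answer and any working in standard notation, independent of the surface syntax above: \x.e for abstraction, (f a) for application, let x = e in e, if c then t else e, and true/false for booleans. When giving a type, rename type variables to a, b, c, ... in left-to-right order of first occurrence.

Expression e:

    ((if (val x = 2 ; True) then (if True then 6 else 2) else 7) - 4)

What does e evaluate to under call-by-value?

Trace:
step 0: ((if (let x = 2 in true) then (if true then 6 else 2) else 7) - 4)
step 1: [let@0.0] ((if true then (if true then 6 else 2) else 7) - 4)
step 2: [if@0] ((if true then 6 else 2) - 4)
step 3: [if@0] (6 - 4)
step 4: [delta@root] 2

Answer: 2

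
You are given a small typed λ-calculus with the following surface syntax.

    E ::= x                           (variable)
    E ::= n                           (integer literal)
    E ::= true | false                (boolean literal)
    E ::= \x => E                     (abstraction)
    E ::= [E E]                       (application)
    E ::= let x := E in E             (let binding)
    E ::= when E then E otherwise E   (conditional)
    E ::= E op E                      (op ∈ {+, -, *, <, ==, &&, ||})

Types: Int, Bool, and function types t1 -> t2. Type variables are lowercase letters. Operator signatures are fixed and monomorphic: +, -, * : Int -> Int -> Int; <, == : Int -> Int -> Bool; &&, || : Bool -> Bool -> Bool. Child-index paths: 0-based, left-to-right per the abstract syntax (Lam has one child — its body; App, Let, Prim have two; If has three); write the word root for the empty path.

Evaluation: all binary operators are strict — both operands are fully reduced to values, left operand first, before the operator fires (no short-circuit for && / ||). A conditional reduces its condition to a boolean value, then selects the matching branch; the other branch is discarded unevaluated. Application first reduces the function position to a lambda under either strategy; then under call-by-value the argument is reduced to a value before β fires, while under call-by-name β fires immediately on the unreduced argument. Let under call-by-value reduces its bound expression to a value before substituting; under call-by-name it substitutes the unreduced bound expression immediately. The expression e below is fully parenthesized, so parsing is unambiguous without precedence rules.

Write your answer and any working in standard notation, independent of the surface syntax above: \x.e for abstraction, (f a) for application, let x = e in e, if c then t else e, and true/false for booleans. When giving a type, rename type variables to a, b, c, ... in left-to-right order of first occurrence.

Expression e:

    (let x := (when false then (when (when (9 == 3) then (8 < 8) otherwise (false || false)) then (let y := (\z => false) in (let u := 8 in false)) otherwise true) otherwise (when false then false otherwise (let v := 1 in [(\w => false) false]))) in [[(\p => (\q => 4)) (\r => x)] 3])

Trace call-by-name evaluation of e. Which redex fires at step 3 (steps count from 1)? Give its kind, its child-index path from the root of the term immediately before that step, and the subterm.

Derivation:
step 0: (let x = (if false then (if (if (9 == 3) then (8 < 8) else (false || false)) then (let y = (\z.false) in (let u = 8 in false)) else true) else (if false then false else (let v = 1 in ((\w.false) false)))) in (((\p.(\q.4)) (\r.x)) 3))
step 1: [let@root] (((\p.(\q.4)) (\r.(if false then (if (if (9 == 3) then (8 < 8) else (false || false)) then (let y = (\z.false) in (let u = 8 in false)) else true) else (if false then false else (let v = 1 in ((\w.false) false)))))) 3)
step 2: [beta@0] ((\q.4) 3)
step 3: [beta@root] 4

Answer: beta at root : ((\q.4) 3)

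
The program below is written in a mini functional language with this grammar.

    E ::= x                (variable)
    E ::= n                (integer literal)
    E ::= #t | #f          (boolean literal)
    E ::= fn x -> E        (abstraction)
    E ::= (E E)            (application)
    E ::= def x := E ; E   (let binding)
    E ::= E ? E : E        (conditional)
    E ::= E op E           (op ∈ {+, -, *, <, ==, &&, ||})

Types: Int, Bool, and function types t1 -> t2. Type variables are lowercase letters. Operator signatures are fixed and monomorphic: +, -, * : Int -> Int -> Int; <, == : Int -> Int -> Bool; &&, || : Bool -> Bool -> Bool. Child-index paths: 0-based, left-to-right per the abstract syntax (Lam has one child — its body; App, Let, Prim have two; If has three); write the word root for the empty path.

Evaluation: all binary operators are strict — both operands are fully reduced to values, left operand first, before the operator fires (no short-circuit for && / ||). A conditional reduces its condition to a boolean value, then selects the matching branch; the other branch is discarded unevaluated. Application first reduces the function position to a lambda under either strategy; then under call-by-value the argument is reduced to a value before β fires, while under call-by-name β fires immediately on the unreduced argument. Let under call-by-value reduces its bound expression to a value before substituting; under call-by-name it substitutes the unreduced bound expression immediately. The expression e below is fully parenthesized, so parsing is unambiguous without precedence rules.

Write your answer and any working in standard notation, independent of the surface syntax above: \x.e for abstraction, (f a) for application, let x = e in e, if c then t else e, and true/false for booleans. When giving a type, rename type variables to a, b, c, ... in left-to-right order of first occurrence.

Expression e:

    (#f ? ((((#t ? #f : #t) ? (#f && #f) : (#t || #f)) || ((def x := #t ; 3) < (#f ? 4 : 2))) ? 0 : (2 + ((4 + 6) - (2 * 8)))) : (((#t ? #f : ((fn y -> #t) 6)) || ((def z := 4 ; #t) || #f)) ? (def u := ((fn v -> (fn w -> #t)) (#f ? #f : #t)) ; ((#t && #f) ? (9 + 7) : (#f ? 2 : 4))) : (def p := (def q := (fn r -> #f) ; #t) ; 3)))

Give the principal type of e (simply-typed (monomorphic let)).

Trace:
  unify Bool ~ Bool
  unify Bool ~ Bool
  unify Bool ~ Bool
  unify Bool ~ Bool
  unify Bool ~ Bool
  unify Bool ~ Bool
  unify Bool ~ Bool
  unify Bool ~ Bool
  unify Bool ~ Bool
  unify Bool ~ Bool
let x : Bool
  unify Int ~ Int
  unify Bool ~ Bool
  unify Int ~ Int
  unify Int ~ Int
  unify Bool ~ Bool
  unify Bool ~ Bool
  unify Int ~ Int
  unify Int ~ Int
  unify Int ~ Int
  unify Int ~ Int
  unify Int ~ Int
  unify Int ~ Int
  unify Int ~ Int
  unify Int ~ Int
  unify Int ~ Int
  unify Bool ~ Bool
\y._ : a -> Bool
  unify a -> Bool ~ Int -> b
  unify a ~ Int
  unify Bool ~ b
_ _ : Bool
  unify Bool ~ Bool
  unify Bool ~ Bool
let z : Int
  unify Bool ~ Bool
  unify Bool ~ Bool
  unify Bool ~ Bool
  unify Bool ~ Bool
\w._ : d -> Bool
\v._ : c -> d -> Bool
  unify Bool ~ Bool
  unify Bool ~ Bool
  unify c -> d -> Bool ~ Bool -> e
  unify c ~ Bool
  unify d -> Bool ~ e
_ _ : d -> Bool
let u : d -> Bool
  unify Bool ~ Bool
  unify Bool ~ Bool
  unify Bool ~ Bool
  unify Int ~ Int
  unify Int ~ Int
  unify Bool ~ Bool
  unify Int ~ Int
  unify Int ~ Int
\r._ : f -> Bool
let q : f -> Bool
let p : Bool
  unify Int ~ Int
  unify Int ~ Int

Answer: Int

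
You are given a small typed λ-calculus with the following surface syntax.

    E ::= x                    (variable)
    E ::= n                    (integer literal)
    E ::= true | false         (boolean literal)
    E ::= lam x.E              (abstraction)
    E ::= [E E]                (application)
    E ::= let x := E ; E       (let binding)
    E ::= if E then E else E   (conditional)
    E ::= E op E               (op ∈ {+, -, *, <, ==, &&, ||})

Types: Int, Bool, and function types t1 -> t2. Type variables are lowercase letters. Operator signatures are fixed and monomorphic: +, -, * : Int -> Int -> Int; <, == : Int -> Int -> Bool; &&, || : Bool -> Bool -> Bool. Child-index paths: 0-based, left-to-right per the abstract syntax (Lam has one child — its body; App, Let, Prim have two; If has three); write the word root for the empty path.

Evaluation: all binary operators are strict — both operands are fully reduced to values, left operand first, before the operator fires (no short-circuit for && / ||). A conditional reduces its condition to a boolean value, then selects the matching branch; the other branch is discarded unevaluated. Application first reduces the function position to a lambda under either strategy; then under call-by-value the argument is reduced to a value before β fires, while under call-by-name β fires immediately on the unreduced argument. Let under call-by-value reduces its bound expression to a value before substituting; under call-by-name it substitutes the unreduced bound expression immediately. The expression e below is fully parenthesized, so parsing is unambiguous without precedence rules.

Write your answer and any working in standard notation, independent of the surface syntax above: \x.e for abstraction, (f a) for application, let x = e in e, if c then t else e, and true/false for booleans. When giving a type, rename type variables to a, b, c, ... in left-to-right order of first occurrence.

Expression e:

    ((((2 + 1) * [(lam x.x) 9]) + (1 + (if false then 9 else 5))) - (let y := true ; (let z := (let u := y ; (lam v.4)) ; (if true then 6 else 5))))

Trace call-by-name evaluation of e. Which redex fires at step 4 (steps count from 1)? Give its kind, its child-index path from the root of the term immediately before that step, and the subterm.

Answer: if at 0.1.1 : (if false then 9 else 5)

Working:
step 0: ((((2 + 1) * ((\x.x) 9)) + (1 + (if false then 9 else 5))) - (let y = true in (let z = (let u = y in (\v.4)) in (if true then 6 else 5))))
step 1: [delta@0.0.0] (((3 * ((\x.x) 9)) + (1 + (if false then 9 else 5))) - (let y = true in (let z = (let u = y in (\v.4)) in (if true then 6 else 5))))
step 2: [beta@0.0.1] (((3 * 9) + (1 + (if false then 9 else 5))) - (let y = true in (let z = (let u = y in (\v.4)) in (if true then 6 else 5))))
step 3: [delta@0.0] ((27 + (1 + (if false then 9 else 5))) - (let y = true in (let z = (let u = y in (\v.4)) in (if true then 6 else 5))))
step 4: [if@0.1.1] ((27 + (1 + 5)) - (let y = true in (let z = (let u = y in (\v.4)) in (if true then 6 else 5))))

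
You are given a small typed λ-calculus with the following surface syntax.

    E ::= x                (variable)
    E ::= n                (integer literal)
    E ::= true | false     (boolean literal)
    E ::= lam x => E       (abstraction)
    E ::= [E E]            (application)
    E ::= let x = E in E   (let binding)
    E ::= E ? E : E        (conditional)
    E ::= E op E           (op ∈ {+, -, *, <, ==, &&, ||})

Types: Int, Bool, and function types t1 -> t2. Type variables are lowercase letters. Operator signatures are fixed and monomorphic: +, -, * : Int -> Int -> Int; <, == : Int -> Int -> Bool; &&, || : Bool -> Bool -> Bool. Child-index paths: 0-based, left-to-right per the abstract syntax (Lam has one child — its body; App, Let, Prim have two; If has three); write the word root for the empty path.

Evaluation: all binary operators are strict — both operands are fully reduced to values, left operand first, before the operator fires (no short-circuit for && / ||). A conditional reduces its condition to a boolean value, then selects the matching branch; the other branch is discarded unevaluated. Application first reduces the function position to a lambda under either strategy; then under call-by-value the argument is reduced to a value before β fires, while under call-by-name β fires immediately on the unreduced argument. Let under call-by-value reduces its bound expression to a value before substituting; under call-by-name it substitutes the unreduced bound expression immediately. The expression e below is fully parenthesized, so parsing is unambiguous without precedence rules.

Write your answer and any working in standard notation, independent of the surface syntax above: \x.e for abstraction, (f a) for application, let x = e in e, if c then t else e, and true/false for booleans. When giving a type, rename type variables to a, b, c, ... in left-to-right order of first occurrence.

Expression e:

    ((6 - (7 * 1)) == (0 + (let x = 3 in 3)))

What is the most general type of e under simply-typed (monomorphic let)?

Trace:
  unify Int ~ Int
  unify Int ~ Int
  unify Int ~ Int
  unify Int ~ Int
  unify Int ~ Int
  unify Int ~ Int
let x : Int
  unify Int ~ Int
  unify Int ~ Int

Answer: Bool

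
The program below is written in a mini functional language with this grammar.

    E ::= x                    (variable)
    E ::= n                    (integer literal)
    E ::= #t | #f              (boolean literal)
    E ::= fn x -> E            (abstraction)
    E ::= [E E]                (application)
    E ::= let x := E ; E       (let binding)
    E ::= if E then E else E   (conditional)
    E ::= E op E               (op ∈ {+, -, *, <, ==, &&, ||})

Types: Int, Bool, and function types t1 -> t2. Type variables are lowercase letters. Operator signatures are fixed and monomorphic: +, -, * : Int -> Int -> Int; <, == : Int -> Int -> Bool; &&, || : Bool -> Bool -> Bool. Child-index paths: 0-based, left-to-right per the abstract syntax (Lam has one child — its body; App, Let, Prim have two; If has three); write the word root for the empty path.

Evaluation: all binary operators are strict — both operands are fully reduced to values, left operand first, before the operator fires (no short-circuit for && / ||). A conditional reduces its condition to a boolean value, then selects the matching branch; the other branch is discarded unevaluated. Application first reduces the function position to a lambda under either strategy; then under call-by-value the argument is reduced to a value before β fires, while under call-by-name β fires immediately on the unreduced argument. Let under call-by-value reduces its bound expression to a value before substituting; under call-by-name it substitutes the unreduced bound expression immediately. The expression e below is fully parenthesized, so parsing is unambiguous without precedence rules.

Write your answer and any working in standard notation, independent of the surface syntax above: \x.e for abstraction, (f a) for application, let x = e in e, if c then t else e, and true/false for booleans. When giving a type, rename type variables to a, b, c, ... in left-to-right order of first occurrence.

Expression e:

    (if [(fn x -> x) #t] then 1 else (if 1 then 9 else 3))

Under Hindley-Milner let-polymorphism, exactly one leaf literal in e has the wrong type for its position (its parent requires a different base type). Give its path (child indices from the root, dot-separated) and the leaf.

Answer: 2.0 : 1

Working:
x : a
\x._ : a -> a
  unify a -> a ~ Bool -> b
  unify a ~ Bool
  unify Bool ~ b
_ _ : Bool
  unify Bool ~ Bool
  unify Int ~ Bool
  FAIL: mismatch Int ~ Bool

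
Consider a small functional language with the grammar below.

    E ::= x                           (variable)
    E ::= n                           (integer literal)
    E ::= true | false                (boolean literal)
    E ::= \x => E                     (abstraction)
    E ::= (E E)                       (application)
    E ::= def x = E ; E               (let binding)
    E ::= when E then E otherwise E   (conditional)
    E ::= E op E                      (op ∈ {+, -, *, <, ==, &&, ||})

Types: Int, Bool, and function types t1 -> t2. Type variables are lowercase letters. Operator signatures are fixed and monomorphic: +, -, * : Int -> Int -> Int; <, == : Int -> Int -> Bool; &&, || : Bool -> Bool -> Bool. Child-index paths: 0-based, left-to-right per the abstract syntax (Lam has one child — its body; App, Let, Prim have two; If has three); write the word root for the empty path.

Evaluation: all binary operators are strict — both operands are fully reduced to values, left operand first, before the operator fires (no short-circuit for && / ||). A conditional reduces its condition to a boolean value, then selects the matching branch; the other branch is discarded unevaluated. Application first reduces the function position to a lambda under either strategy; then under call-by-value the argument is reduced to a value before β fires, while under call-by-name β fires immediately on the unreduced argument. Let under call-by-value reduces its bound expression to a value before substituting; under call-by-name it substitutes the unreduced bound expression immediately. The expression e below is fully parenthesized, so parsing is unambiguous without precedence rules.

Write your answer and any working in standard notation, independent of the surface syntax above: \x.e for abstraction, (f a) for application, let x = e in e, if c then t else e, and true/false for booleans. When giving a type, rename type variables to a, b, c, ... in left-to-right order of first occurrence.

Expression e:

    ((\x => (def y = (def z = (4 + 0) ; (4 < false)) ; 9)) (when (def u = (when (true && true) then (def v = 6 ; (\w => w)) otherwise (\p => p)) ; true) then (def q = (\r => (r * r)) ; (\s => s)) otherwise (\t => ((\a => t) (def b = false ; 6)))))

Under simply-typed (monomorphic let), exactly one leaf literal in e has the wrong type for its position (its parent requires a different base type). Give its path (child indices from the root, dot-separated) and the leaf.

Trace:
  unify Int ~ Int
  unify Int ~ Int
let z : Int
  unify Int ~ Int
  unify Bool ~ Int
  FAIL: mismatch Bool ~ Int

Answer: 0.0.0.1.1 : false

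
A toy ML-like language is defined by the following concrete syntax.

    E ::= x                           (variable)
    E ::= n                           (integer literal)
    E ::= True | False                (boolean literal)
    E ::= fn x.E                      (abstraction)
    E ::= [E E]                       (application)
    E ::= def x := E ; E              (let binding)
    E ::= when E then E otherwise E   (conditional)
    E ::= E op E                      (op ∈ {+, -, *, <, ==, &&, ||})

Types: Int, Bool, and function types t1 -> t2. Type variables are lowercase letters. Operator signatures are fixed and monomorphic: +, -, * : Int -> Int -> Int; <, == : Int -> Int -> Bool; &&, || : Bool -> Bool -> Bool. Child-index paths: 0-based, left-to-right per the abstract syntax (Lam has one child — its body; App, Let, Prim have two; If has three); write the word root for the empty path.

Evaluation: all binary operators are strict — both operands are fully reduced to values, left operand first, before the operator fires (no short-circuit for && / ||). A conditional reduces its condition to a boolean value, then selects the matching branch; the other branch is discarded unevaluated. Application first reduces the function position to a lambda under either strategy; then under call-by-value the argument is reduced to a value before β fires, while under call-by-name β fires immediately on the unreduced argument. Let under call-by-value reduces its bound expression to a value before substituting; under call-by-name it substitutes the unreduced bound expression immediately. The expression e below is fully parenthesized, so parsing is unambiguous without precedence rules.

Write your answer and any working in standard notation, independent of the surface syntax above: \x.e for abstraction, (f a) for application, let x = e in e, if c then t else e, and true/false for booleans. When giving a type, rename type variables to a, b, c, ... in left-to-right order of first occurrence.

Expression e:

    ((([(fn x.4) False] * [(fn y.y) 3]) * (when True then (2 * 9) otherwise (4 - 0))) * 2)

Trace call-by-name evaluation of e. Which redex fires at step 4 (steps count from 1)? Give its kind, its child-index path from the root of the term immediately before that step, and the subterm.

Answer: if at 0.1 : (if true then (2 * 9) else (4 - 0))

Working:
step 0: (((((\x.4) false) * ((\y.y) 3)) * (if true then (2 * 9) else (4 - 0))) * 2)
step 1: [beta@0.0.0] (((4 * ((\y.y) 3)) * (if true then (2 * 9) else (4 - 0))) * 2)
step 2: [beta@0.0.1] (((4 * 3) * (if true then (2 * 9) else (4 - 0))) * 2)
step 3: [delta@0.0] ((12 * (if true then (2 * 9) else (4 - 0))) * 2)
step 4: [if@0.1] ((12 * (2 * 9)) * 2)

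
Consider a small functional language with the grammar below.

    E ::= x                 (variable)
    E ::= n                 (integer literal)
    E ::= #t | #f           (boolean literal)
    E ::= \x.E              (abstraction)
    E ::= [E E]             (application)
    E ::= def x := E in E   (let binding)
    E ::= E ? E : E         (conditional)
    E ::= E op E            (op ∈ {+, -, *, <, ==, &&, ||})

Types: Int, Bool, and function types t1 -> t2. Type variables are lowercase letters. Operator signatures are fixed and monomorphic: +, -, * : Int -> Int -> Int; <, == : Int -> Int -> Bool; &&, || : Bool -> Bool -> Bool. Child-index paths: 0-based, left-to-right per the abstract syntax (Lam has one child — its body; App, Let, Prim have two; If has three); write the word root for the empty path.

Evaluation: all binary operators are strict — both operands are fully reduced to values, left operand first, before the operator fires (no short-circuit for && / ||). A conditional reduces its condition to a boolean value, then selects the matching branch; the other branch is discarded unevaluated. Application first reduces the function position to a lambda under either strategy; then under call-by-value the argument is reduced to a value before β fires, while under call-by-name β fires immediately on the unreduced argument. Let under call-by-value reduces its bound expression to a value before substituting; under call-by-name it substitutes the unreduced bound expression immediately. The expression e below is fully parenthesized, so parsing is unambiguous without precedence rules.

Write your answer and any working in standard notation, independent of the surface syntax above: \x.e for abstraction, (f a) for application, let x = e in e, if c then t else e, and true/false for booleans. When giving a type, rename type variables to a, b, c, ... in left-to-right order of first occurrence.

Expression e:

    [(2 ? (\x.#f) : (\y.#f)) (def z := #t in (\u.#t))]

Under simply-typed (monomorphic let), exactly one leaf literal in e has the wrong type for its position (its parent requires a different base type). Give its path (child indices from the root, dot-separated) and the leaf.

Working:
  unify Int ~ Bool
  FAIL: mismatch Int ~ Bool

Answer: 0.0 : 2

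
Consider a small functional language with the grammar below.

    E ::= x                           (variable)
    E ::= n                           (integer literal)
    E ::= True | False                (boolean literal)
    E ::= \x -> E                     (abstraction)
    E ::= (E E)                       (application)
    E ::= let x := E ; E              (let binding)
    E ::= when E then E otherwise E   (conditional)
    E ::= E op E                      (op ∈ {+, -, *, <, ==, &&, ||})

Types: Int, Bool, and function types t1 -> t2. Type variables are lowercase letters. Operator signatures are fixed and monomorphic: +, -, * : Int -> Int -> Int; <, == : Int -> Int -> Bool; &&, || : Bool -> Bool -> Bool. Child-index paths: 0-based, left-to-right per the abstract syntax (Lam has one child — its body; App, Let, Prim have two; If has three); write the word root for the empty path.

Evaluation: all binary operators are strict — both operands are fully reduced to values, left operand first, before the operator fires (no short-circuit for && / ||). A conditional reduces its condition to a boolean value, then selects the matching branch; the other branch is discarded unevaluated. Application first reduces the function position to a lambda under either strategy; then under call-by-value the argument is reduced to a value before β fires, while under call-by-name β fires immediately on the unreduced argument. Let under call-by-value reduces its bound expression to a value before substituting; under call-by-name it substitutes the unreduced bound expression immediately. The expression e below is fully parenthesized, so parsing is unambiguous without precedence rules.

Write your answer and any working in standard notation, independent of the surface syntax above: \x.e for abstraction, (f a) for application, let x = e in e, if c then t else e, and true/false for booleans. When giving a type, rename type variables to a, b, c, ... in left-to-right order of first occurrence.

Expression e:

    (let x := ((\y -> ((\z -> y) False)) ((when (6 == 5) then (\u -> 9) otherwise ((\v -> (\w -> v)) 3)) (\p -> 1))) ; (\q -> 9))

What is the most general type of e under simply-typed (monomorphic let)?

Answer: a -> Int

Working:
y : a
\z._ : b -> a
  unify b -> a ~ Bool -> c
  unify b ~ Bool
  unify a ~ c
_ _ : c
\y._ : c -> c
  unify Int ~ Int
  unify Int ~ Int
  unify Bool ~ Bool
\u._ : d -> Int
v : e
\w._ : f -> e
\v._ : e -> f -> e
  unify e -> f -> e ~ Int -> g
  unify e ~ Int
  unify f -> Int ~ g
_ _ : f -> Int
  unify d -> Int ~ f -> Int
  unify d ~ f
  unify Int ~ Int
\p._ : h -> Int
  unify f -> Int ~ (h -> Int) -> i
  unify f ~ h -> Int
  unify Int ~ i
_ _ : Int
  unify c -> c ~ Int -> j
  unify c ~ Int
  unify Int ~ j
_ _ : Int
let x : Int
\q._ : k -> Int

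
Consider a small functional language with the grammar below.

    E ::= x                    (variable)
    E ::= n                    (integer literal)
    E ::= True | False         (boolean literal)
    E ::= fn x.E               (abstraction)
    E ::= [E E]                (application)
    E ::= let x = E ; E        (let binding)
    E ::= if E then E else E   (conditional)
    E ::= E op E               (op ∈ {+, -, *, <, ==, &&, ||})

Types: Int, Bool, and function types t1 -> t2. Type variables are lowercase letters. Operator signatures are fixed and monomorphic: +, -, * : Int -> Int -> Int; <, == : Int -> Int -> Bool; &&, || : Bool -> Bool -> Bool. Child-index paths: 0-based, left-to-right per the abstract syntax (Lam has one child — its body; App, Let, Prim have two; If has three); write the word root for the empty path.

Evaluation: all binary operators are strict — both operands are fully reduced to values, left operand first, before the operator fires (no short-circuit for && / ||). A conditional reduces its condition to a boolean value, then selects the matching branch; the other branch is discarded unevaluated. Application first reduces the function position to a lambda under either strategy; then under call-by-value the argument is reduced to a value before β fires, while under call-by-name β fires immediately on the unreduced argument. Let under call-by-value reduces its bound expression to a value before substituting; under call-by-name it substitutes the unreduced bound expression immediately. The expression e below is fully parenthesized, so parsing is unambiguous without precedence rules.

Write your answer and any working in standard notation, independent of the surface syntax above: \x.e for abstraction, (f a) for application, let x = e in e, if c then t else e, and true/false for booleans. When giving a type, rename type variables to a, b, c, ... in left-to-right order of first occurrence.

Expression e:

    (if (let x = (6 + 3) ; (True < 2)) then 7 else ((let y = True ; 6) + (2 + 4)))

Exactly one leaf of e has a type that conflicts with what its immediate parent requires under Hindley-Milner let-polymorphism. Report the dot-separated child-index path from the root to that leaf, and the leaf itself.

Answer: 0.1.0 : true

Trace:
  unify Int ~ Int
  unify Int ~ Int
let x : Int
  unify Bool ~ Int
  FAIL: mismatch Bool ~ Int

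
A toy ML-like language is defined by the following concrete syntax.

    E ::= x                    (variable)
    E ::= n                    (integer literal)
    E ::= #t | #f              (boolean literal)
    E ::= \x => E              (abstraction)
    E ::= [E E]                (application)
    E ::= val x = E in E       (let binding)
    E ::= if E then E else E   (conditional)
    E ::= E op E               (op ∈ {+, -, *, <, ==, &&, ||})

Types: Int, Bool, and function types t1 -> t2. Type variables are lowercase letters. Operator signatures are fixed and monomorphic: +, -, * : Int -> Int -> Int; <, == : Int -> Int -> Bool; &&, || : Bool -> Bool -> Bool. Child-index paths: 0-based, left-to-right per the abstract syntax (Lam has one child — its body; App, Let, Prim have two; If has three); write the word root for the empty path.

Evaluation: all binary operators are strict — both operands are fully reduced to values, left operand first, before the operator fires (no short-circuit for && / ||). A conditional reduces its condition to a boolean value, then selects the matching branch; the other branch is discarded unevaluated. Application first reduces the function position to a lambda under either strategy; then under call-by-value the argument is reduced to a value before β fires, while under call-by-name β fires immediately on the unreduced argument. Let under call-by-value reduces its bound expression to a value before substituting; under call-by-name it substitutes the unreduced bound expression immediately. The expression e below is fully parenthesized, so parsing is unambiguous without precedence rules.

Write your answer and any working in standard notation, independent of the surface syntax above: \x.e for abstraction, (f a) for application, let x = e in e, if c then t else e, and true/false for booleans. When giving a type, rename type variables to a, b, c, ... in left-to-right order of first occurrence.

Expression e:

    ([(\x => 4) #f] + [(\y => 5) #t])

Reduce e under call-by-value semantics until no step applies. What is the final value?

Working:
step 0: (((\x.4) false) + ((\y.5) true))
step 1: [beta@0] (4 + ((\y.5) true))
step 2: [beta@1] (4 + 5)
step 3: [delta@root] 9

Answer: 9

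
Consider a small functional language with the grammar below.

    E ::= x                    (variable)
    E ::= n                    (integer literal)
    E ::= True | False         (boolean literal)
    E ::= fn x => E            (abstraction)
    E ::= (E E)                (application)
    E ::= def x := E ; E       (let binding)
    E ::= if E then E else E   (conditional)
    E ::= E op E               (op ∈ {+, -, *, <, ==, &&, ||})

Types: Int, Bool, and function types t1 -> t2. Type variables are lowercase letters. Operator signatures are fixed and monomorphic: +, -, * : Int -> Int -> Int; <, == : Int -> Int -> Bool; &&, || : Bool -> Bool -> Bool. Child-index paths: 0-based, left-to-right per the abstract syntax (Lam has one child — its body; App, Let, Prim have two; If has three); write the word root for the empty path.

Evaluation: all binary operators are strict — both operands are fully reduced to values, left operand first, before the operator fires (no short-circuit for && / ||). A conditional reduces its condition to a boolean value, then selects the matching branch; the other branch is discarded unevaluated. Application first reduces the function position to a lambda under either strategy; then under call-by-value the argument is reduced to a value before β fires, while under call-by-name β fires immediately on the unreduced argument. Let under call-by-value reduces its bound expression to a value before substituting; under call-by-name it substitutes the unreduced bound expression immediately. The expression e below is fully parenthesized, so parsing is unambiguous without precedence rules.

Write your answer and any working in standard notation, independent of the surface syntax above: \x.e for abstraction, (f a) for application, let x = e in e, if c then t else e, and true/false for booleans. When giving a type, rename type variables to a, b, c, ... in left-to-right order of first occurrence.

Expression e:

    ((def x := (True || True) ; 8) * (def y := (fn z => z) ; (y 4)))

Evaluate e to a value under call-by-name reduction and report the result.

Trace:
step 0: ((let x = (true || true) in 8) * (let y = (\z.z) in (y 4)))
step 1: [let@0] (8 * (let y = (\z.z) in (y 4)))
step 2: [let@1] (8 * ((\z.z) 4))
step 3: [beta@1] (8 * 4)
step 4: [delta@root] 32

Answer: 32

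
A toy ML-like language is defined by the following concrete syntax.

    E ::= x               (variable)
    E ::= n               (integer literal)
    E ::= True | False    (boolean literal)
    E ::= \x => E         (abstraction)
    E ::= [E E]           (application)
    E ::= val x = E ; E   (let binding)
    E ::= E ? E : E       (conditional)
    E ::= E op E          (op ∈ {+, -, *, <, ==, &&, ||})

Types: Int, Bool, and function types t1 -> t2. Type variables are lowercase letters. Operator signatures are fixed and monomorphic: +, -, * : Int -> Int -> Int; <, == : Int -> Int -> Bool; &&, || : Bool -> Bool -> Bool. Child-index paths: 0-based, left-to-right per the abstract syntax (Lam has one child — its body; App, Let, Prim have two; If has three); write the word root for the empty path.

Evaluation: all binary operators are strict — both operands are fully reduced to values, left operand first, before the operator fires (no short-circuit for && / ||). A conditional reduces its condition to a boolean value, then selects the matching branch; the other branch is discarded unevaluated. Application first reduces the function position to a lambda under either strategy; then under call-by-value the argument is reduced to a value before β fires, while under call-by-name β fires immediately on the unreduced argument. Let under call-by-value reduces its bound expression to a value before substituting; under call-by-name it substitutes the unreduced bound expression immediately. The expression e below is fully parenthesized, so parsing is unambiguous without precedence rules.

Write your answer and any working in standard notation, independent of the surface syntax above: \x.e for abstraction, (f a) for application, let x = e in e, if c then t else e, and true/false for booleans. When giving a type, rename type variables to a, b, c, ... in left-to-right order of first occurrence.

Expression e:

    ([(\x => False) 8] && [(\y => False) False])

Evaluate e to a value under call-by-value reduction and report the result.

Trace:
step 0: (((\x.false) 8) && ((\y.false) false))
step 1: [beta@0] (false && ((\y.false) false))
step 2: [beta@1] (false && false)
step 3: [delta@root] false

Answer: false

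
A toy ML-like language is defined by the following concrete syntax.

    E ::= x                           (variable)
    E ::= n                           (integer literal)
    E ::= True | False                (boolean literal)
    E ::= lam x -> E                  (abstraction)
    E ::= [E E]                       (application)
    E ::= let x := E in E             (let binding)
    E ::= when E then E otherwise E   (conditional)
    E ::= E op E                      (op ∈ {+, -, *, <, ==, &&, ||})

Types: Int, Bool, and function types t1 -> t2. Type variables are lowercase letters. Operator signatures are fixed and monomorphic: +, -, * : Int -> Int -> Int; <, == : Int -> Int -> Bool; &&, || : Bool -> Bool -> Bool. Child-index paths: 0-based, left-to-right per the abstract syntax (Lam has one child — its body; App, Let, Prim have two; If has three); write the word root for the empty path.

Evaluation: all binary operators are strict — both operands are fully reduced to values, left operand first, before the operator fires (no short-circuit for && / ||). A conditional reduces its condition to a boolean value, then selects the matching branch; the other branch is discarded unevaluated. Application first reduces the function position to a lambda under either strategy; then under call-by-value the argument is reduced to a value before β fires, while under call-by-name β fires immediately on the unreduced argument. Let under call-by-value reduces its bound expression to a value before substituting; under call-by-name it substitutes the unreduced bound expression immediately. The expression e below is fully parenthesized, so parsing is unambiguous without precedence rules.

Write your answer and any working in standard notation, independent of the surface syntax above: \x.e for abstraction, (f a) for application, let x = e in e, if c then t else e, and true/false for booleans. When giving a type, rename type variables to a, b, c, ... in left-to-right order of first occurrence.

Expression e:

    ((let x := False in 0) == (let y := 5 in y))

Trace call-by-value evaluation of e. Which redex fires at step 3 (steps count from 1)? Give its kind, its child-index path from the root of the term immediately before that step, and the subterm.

Answer: delta at root : (0 == 5)

Working:
step 0: ((let x = false in 0) == (let y = 5 in y))
step 1: [let@0] (0 == (let y = 5 in y))
step 2: [let@1] (0 == 5)
step 3: [delta@root] false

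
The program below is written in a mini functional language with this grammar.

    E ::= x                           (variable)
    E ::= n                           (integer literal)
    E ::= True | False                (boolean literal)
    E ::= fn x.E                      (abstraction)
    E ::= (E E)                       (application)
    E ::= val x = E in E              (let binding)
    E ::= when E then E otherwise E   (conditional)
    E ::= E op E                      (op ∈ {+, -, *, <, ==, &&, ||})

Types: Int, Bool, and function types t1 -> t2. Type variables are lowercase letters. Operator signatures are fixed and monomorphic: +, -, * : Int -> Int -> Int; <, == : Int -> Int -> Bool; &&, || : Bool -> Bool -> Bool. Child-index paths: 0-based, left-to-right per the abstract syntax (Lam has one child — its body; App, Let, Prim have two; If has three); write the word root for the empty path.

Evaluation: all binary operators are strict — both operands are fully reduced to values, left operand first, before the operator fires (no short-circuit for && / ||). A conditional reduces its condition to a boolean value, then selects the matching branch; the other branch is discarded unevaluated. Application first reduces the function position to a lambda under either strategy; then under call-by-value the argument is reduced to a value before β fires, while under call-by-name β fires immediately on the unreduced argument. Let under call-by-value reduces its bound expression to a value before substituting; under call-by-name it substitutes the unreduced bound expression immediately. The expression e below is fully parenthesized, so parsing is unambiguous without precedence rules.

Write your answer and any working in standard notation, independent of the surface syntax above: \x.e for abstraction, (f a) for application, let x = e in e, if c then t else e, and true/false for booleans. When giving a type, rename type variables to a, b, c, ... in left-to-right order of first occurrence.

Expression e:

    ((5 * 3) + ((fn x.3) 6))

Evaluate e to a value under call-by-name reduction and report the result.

Trace:
step 0: ((5 * 3) + ((\x.3) 6))
step 1: [delta@0] (15 + ((\x.3) 6))
step 2: [beta@1] (15 + 3)
step 3: [delta@root] 18

Answer: 18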